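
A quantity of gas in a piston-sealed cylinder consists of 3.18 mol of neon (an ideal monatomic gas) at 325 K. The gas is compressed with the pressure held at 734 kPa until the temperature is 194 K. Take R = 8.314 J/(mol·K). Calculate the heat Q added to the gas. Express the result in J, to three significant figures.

Q ≈ -8660 J

Isobaric: W = nRΔT = (3.18)(8.314)(-131) = -3463 J.
ΔU = nCᵥΔT with Cᵥ = 3R/2: ΔU = (3.18)(12.47)(-131) = -5195 J.
Q = ΔU + W = -5195 − 3463 = -8659 J.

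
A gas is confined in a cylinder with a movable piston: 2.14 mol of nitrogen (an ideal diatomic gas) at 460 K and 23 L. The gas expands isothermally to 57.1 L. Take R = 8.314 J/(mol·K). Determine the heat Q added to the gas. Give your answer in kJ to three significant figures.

Q ≈ 7.44 kJ

Isothermal ⇒ ΔU = 0, so Q = W = nRT ln(V₂/V₁).
Q = (2.14)(8.314)(460) ln(57.1/23) = 8184 × 0.9093 = 7442 J.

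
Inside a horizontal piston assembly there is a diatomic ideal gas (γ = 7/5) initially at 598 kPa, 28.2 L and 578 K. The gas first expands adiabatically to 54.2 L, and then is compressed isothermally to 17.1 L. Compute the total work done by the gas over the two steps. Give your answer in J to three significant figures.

Step 1 (adiabatic): W = (P₁V₁ − P₂V₂)/(γ−1) = (16864 − 12985)/0.4 = 9696 J.
After step 1: P = 239.6 kPa, V = 54.2 L, T = 445.1 K.
Step 2 (isothermal): W = P₁V₁ ln(V₂/V₁) = (12985) ln(17.1/54.2) = -14980 J.
W_total = 9696 − 14980 = -5284 J.

W_total ≈ -5280 J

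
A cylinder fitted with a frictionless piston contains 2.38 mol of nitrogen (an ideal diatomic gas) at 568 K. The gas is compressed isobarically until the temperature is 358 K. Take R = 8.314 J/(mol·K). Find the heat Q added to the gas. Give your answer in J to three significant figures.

Isobaric: W = nRΔT = (2.38)(8.314)(-210) = -4155 J.
ΔU = nCᵥΔT with Cᵥ = 5R/2: ΔU = (2.38)(20.79)(-210) = -10388 J.
Q = ΔU + W = -10388 − 4155 = -14544 J.

Q ≈ -14500 J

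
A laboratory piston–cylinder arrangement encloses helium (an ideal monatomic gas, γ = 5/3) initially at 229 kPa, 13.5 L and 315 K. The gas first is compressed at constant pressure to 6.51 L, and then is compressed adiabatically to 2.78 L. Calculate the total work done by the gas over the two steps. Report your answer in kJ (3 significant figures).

W_total ≈ -3.31 kJ

Step 1 (isobaric): W = PΔV = (229 kPa)(6.51 − 13.5 L) = -1601 J.
After step 1: P = 229 kPa, V = 6.51 L, T = 151.9 K.
Step 2 (adiabatic): W = (P₁V₁ − P₂V₂)/(γ−1) = (1491 − 2629)/0.667 = -1707 J.
W_total = -1601 − 1707 = -3308 J.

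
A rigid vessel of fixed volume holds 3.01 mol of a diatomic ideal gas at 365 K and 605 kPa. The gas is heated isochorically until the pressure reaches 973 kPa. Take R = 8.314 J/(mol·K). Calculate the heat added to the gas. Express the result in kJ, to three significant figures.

Q ≈ 13.9 kJ

Constant volume ⇒ W = 0, so Q = ΔU = nCᵥΔT with Cᵥ = 5R/2 = 20.79 J/(mol·K).
At constant V, T₂/T₁ = P₂/P₁ ⇒ ΔT = T₁(P₂/P₁ − 1) = 365·(973/605 − 1) = 222 K.
ΔU = (3.01)(20.79)(222) = 13890 J.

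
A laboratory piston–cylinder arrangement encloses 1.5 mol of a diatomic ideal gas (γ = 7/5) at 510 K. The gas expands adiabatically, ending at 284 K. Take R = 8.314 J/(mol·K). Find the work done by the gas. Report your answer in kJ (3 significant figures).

Adiabatic ⇒ Q = 0, so W_by = −ΔU = nCᵥ(T₁ − T₂).
Cᵥ = 5R/2 = 20.79 J/(mol·K).
W = (1.5)(20.79)(510 − 284) = 7046 J.

W ≈ 7.05 kJ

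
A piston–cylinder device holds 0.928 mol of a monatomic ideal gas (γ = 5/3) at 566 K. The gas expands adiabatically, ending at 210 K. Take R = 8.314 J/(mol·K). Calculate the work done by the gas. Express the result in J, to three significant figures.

W ≈ 4120 J

Adiabatic ⇒ Q = 0, so W_by = −ΔU = nCᵥ(T₁ − T₂).
Cᵥ = 3R/2 = 12.47 J/(mol·K).
W = (0.928)(12.47)(566 − 210) = 4120 J.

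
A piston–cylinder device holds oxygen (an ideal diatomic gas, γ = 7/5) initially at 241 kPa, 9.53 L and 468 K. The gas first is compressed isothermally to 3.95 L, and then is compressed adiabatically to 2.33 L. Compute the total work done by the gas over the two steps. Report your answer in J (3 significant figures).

Step 1 (isothermal): W = P₁V₁ ln(V₂/V₁) = (2297) ln(3.95/9.53) = -2023 J.
After step 1: P = 581.5 kPa, V = 3.95 L, T = 468 K.
Step 2 (adiabatic): W = (P₁V₁ − P₂V₂)/(γ−1) = (2297 − 2837)/0.4 = -1350 J.
W_total = -2023 − 1350 = -3373 J.

W_total ≈ -3370 J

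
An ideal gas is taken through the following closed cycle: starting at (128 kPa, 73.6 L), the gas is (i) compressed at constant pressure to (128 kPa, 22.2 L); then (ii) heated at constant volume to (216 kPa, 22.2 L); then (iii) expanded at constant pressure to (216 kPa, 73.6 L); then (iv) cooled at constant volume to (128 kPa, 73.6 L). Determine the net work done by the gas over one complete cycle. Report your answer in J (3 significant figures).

W_net ≈ 4520 J

Constant-volume legs do no work.
W(i) = (128)(22.2 − 73.6) = -6579 J; W(iii) = (216)(73.6 − 22.2) = 11102 J.
W_net = -6579 + 11102 = 4523 J (the clockwise enclosed area).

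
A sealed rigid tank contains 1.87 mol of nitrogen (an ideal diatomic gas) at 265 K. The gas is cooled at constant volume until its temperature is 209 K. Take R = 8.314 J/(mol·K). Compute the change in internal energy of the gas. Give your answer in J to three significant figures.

ΔU ≈ -2180 J

Constant volume ⇒ W = 0, so Q = ΔU = nCᵥΔT with Cᵥ = 5R/2 = 20.79 J/(mol·K).
ΔU = (1.87)(20.79)(209 − 265) = -2177 J.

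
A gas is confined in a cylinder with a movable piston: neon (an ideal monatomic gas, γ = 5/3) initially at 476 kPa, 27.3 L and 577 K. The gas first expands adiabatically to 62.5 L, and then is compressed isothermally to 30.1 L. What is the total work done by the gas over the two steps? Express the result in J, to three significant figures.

W_total ≈ 2800 J

Step 1 (adiabatic): W = (P₁V₁ − P₂V₂)/(γ−1) = (12995 − 7481)/0.667 = 8271 J.
After step 1: P = 119.7 kPa, V = 62.5 L, T = 332.2 K.
Step 2 (isothermal): W = P₁V₁ ln(V₂/V₁) = (7481) ln(30.1/62.5) = -5466 J.
W_total = 8271 − 5466 = 2805 J.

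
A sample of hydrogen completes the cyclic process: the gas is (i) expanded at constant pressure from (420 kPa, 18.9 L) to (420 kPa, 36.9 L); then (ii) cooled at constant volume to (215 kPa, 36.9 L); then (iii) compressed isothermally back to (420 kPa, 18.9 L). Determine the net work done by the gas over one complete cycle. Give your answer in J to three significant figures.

W_net ≈ 2250 J

Leg (i): W = PΔV = (420)(36.9 − 18.9) = 7560 J.
Leg (ii): W = 0.
Leg (iii): W = PᵢVᵢ ln(V_f/Vᵢ) = (7934) ln(18.9/36.9) = -5308 J.
W_net = 7560 − 5308 = 2252 J.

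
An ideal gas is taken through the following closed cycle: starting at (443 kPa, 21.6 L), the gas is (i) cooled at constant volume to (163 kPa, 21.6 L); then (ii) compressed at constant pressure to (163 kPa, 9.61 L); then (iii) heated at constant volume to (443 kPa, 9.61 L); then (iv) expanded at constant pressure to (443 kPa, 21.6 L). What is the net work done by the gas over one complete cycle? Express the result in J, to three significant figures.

W_net ≈ 3360 J

Constant-volume legs do no work.
W(ii) = (163)(9.61 − 21.6) = -1954 J; W(iv) = (443)(21.6 − 9.61) = 5312 J.
W_net = -1954 + 5312 = 3357 J (the clockwise enclosed area).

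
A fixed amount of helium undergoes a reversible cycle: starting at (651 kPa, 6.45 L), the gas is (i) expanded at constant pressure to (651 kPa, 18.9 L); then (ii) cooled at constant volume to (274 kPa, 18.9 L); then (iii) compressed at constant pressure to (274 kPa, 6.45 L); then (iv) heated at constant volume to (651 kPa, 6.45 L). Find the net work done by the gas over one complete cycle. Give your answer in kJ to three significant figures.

W_net ≈ 4.69 kJ

Constant-volume legs do no work.
W(i) = (651)(18.9 − 6.45) = 8105 J; W(iii) = (274)(6.45 − 18.9) = -3411 J.
W_net = 8105 − 3411 = 4694 J (the clockwise enclosed area).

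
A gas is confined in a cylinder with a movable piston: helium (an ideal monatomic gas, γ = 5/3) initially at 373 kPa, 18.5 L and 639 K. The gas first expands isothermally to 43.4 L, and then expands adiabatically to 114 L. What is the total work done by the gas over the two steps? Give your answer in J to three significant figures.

Step 1 (isothermal): W = P₁V₁ ln(V₂/V₁) = (6900) ln(43.4/18.5) = 5884 J.
After step 1: P = 159 kPa, V = 43.4 L, T = 639 K.
Step 2 (adiabatic): W = (P₁V₁ − P₂V₂)/(γ−1) = (6900 − 3625)/0.667 = 4914 J.
W_total = 5884 + 4914 = 10798 J.

W_total ≈ 10800 J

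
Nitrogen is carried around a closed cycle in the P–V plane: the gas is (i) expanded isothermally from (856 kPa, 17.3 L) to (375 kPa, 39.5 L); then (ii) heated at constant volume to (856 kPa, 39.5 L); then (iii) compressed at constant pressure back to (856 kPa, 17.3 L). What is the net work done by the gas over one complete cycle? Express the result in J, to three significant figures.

W_net ≈ -6780 J

Leg (i): W = PᵢVᵢ ln(V_f/Vᵢ) = (14809) ln(39.5/17.3) = 12226 J.
Leg (ii): W = 0.
Leg (iii): W = PΔV = (856)(17.3 − 39.5) = -19003 J.
W_net = 12226 − 19003 = -6777 J.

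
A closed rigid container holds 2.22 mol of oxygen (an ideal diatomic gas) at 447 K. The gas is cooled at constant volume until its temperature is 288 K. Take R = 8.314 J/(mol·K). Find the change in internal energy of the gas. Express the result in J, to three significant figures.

ΔU ≈ -7340 J

Constant volume ⇒ W = 0, so Q = ΔU = nCᵥΔT with Cᵥ = 5R/2 = 20.79 J/(mol·K).
ΔU = (2.22)(20.79)(288 − 447) = -7337 J.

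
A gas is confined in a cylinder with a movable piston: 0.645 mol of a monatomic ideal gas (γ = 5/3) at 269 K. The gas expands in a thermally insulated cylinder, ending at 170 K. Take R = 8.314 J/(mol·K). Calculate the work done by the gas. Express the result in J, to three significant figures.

W ≈ 796 J

Adiabatic ⇒ Q = 0, so W_by = −ΔU = nCᵥ(T₁ − T₂).
Cᵥ = 3R/2 = 12.47 J/(mol·K).
W = (0.645)(12.47)(269 − 170) = 796.3 J.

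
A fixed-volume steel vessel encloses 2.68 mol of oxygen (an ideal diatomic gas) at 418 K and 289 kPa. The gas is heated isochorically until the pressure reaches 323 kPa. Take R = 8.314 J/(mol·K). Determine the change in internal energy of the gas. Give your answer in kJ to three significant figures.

ΔU ≈ 2.74 kJ

Constant volume ⇒ W = 0, so Q = ΔU = nCᵥΔT with Cᵥ = 5R/2 = 20.79 J/(mol·K).
At constant V, T₂/T₁ = P₂/P₁ ⇒ ΔT = T₁(P₂/P₁ − 1) = 418·(323/289 − 1) = 49.18 K.
ΔU = (2.68)(20.79)(49.18) = 2739 J.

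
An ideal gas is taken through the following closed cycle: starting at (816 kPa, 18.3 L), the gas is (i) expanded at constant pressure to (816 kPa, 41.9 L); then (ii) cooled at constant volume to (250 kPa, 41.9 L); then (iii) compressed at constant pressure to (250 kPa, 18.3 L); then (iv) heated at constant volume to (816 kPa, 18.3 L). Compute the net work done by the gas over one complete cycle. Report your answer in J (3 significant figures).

W_net ≈ 13400 J

Constant-volume legs do no work.
W(i) = (816)(41.9 − 18.3) = 19258 J; W(iii) = (250)(18.3 − 41.9) = -5900 J.
W_net = 19258 − 5900 = 13358 J (the clockwise enclosed area).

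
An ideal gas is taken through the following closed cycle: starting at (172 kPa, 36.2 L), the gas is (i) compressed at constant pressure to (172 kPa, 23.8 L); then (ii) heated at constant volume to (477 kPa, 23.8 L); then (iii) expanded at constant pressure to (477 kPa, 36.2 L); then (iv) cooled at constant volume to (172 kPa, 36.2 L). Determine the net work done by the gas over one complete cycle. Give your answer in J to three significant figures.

W_net ≈ 3780 J

Constant-volume legs do no work.
W(i) = (172)(23.8 − 36.2) = -2133 J; W(iii) = (477)(36.2 − 23.8) = 5915 J.
W_net = -2133 + 5915 = 3782 J (the clockwise enclosed area).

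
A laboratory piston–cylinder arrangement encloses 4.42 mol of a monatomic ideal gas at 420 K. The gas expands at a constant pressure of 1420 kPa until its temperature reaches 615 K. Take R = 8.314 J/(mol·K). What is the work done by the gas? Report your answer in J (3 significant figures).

W ≈ 7170 J

Isobaric: W = P ΔV = nR ΔT.
W = (4.42)(8.314)(615 − 420) = 7166 J.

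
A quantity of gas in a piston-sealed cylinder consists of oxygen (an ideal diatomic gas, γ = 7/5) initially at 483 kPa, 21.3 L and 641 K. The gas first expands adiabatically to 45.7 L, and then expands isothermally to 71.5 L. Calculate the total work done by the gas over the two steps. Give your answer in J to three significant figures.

Step 1 (adiabatic): W = (P₁V₁ − P₂V₂)/(γ−1) = (10288 − 7581)/0.4 = 6768 J.
After step 1: P = 165.9 kPa, V = 45.7 L, T = 472.3 K.
Step 2 (isothermal): W = P₁V₁ ln(V₂/V₁) = (7581) ln(71.5/45.7) = 3393 J.
W_total = 6768 + 3393 = 10161 J.

W_total ≈ 10200 J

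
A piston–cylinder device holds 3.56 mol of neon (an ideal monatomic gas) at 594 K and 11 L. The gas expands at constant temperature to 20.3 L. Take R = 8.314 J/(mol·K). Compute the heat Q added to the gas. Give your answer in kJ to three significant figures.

Isothermal ⇒ ΔU = 0, so Q = W = nRT ln(V₂/V₁).
Q = (3.56)(8.314)(594) ln(20.3/11) = 17581 × 0.6127 = 10772 J.

Q ≈ 10.8 kJ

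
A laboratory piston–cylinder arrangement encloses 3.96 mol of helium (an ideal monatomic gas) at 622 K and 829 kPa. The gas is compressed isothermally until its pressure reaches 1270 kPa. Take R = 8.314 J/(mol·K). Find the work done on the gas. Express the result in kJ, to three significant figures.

W ≈ 8.74 kJ

Isothermal process: W = nRT ln(V₂/V₁) = nRT ln(P₁/P₂).
W = (3.96)(8.314)(622) × ln(829/1270)
  = 20478 × ln(0.6528) = 20478 × -0.4266
W_by_gas = -8735 J; work on gas = −W_by = 8735 J.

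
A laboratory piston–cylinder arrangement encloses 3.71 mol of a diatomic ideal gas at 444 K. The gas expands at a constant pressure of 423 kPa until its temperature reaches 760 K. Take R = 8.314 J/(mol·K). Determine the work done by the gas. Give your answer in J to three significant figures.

Isobaric: W = P ΔV = nR ΔT.
W = (3.71)(8.314)(760 − 444) = 9747 J.

W ≈ 9750 J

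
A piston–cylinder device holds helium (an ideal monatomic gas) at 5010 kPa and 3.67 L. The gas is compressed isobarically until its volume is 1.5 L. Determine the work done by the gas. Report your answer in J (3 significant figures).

Isobaric: W = P ΔV.
W = (5010 kPa)(1.5 − 3.67 L) = (5010)(-2.17) = -10872 J.

W ≈ -10900 J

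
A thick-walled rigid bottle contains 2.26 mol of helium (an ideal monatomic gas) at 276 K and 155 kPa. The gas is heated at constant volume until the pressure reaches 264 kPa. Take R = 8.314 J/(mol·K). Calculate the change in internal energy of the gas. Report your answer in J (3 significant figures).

Constant volume ⇒ W = 0, so Q = ΔU = nCᵥΔT with Cᵥ = 3R/2 = 12.47 J/(mol·K).
At constant V, T₂/T₁ = P₂/P₁ ⇒ ΔT = T₁(P₂/P₁ − 1) = 276·(264/155 − 1) = 194.1 K.
ΔU = (2.26)(12.47)(194.1) = 5470 J.

ΔU ≈ 5470 J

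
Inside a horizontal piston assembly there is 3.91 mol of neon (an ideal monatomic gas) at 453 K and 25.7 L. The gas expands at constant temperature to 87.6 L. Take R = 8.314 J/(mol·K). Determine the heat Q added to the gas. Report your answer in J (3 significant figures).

Isothermal ⇒ ΔU = 0, so Q = W = nRT ln(V₂/V₁).
Q = (3.91)(8.314)(453) ln(87.6/25.7) = 14726 × 1.226 = 18058 J.

Q ≈ 18100 J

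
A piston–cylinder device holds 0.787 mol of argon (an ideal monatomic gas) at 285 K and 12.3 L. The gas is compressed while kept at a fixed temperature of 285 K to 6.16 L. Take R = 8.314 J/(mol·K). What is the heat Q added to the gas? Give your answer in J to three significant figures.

Q ≈ -1290 J

Isothermal ⇒ ΔU = 0, so Q = W = nRT ln(V₂/V₁).
Q = (0.787)(8.314)(285) ln(6.16/12.3) = 1865 × -0.6915 = -1290 J.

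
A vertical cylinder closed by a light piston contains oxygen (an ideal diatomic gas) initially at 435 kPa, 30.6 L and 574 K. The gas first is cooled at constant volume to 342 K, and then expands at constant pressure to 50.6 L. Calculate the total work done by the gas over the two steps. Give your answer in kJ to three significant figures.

Step 1 (isochoric): W = 0 (constant volume).
After step 1: P = 259.2 kPa (V unchanged).
Step 2 (isobaric): W = PΔV = (259.2 kPa)(50.6 − 30.6 L) = 5184 J.
W_total = 0 + 5184 = 5184 J.

W_total ≈ 5.18 kJ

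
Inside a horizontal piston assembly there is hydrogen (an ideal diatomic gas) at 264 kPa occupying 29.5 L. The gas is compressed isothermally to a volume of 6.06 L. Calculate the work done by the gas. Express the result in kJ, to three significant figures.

Isothermal: W = nRT ln(V₂/V₁) = P₁V₁ ln(V₂/V₁).
P₁V₁ = (264 kPa)(29.5 L) = 7788 J.
W = 7788 × ln(6.06/29.5) = 7788 × -1.583
W_by_gas = -12326 J.

W ≈ -12.3 kJ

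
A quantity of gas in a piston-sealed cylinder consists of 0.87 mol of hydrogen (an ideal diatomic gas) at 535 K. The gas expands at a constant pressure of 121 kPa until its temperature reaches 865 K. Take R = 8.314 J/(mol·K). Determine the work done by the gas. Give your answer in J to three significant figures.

Isobaric: W = P ΔV = nR ΔT.
W = (0.87)(8.314)(865 − 535) = 2387 J.

W ≈ 2390 J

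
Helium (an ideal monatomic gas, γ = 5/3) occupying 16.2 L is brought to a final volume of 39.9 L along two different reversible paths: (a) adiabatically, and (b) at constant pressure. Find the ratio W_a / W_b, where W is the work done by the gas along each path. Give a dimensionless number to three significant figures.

Path (a) adiabatic: W = P₁V₁(1 − (V₁/V₂)^(γ−1))/(γ−1) → W_a/(P₁V₁) = 0.6775.
Path (b) isobaric: W = P₁(V₂ − V₁) → W_b/(P₁V₁) = 1.463.
W_a / W_b = 0.6775 / 1.463 = 0.4631.

W_a / W_b ≈ 0.463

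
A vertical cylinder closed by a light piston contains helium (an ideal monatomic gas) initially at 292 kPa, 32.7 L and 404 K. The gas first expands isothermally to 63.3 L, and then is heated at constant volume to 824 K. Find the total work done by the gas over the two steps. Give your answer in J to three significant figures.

W_total ≈ 6310 J

Step 1 (isothermal): W = P₁V₁ ln(V₂/V₁) = (9548) ln(63.3/32.7) = 6307 J.
Step 2 (isochoric): W = 0 (constant volume).
W_total = 6307 + 0 = 6307 J.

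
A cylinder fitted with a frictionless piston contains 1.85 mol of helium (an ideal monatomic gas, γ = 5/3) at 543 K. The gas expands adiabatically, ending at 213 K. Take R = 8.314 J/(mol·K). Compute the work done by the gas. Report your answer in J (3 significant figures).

Adiabatic ⇒ Q = 0, so W_by = −ΔU = nCᵥ(T₁ − T₂).
Cᵥ = 3R/2 = 12.47 J/(mol·K).
W = (1.85)(12.47)(543 − 213) = 7614 J.

W ≈ 7610 J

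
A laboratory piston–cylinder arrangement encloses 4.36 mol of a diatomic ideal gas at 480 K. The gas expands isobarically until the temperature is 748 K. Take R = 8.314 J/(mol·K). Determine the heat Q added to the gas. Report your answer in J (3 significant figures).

Isobaric: W = nRΔT = (4.36)(8.314)(268) = 9715 J.
ΔU = nCᵥΔT with Cᵥ = 5R/2: ΔU = (4.36)(20.79)(268) = 24287 J.
Q = ΔU + W = 24287 + 9715 = 34002 J.

Q ≈ 34000 J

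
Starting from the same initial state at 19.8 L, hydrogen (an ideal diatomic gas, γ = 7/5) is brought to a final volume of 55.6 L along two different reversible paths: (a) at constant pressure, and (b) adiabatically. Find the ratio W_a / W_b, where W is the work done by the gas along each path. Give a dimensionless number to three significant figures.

W_a / W_b ≈ 2.14

Path (a) isobaric: W = P₁(V₂ − V₁) → W_a/(P₁V₁) = 1.808.
Path (b) adiabatic: W = P₁V₁(1 − (V₁/V₂)^(γ−1))/(γ−1) → W_b/(P₁V₁) = 0.8458.
W_a / W_b = 1.808 / 0.8458 = 2.138.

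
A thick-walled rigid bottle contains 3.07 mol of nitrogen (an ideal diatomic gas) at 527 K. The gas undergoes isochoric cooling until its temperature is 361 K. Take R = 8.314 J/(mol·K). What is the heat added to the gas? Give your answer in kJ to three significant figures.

Constant volume ⇒ W = 0, so Q = ΔU = nCᵥΔT with Cᵥ = 5R/2 = 20.79 J/(mol·K).
ΔU = (3.07)(20.79)(361 − 527) = -10592 J.

Q ≈ -10.6 kJ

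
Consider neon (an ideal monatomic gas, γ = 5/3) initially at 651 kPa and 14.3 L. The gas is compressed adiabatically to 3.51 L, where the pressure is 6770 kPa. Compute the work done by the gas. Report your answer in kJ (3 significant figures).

W ≈ -21.7 kJ

Adiabatic: W = (P₁V₁ − P₂V₂)/(γ − 1) with γ = 5/3.
P₁V₁ = 9309 J, P₂V₂ = 23763 J.
W = (9309 − 23763) / 0.6667 = -21680 J.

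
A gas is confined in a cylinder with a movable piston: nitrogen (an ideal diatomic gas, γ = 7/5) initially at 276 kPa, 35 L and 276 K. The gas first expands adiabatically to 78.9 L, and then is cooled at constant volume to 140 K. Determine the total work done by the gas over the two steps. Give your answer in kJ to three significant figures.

W_total ≈ 6.70 kJ

Step 1 (adiabatic): W = (P₁V₁ − P₂V₂)/(γ−1) = (9660 − 6979)/0.4 = 6703 J.
Step 2 (isochoric): W = 0 (constant volume).
W_total = 6703 + 0 = 6703 J.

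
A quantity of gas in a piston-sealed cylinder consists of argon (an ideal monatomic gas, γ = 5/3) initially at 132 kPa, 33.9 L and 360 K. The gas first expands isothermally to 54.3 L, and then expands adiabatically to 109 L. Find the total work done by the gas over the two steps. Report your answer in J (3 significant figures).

Step 1 (isothermal): W = P₁V₁ ln(V₂/V₁) = (4475) ln(54.3/33.9) = 2108 J.
After step 1: P = 82.41 kPa, V = 54.3 L, T = 360 K.
Step 2 (adiabatic): W = (P₁V₁ − P₂V₂)/(γ−1) = (4475 − 2812)/0.667 = 2494 J.
W_total = 2108 + 2494 = 4602 J.

W_total ≈ 4600 J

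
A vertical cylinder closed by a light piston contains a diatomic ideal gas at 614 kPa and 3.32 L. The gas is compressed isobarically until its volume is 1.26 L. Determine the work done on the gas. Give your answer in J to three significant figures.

Isobaric: W = P ΔV.
W = (614 kPa)(1.26 − 3.32 L) = (614)(-2.06) = -1265 J.
Work on gas = −W_by = 1265 J.

W ≈ 1260 J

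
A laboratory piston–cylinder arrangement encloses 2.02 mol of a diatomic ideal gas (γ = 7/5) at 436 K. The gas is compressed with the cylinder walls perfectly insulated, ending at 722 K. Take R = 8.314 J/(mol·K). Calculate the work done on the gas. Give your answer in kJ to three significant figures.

W ≈ 12.0 kJ

Adiabatic ⇒ Q = 0, so W_by = −ΔU = nCᵥ(T₁ − T₂).
Cᵥ = 5R/2 = 20.79 J/(mol·K).
W = (2.02)(20.79)(436 − 722) = -12008 J.
Work on gas = −W_by = 12008 J.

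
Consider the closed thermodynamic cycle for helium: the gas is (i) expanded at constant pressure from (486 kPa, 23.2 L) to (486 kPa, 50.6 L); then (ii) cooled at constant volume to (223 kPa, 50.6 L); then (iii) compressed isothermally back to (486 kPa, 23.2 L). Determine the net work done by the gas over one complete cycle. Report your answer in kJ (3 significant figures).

Leg (i): W = PΔV = (486)(50.6 − 23.2) = 13316 J.
Leg (ii): W = 0.
Leg (iii): W = PᵢVᵢ ln(V_f/Vᵢ) = (11284) ln(23.2/50.6) = -8799 J.
W_net = 13316 − 8799 = 4517 J.

W_net ≈ 4.52 kJ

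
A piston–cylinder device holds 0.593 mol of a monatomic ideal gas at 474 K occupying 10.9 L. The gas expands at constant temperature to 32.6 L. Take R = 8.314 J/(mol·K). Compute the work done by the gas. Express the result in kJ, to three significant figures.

Isothermal: W = nRT ln(V₂/V₁).
W = (0.593)(8.314)(474) × ln(32.6/10.9)
  = 2337 × 1.096
W_by_gas = 2560 J.

W ≈ 2.56 kJ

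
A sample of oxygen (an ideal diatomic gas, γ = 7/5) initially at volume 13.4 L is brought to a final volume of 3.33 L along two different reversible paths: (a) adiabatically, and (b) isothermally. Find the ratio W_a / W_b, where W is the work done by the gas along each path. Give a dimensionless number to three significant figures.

Path (a) adiabatic: W = P₁V₁(1 − (V₁/V₂)^(γ−1))/(γ−1) → W_a/(P₁V₁) = -1.863.
Path (b) isothermal: W = P₁V₁ ln(V₂/V₁) → W_b/(P₁V₁) = -1.392.
W_a / W_b = -1.863 / -1.392 = 1.338.

W_a / W_b ≈ 1.34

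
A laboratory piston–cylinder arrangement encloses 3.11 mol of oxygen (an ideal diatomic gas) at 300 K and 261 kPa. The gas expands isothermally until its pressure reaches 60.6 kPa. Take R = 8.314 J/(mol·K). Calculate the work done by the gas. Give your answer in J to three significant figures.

W ≈ 11300 J

Isothermal process: W = nRT ln(V₂/V₁) = nRT ln(P₁/P₂).
W = (3.11)(8.314)(300) × ln(261/60.6)
  = 7757 × ln(4.307) = 7757 × 1.46
W_by_gas = 11327 J.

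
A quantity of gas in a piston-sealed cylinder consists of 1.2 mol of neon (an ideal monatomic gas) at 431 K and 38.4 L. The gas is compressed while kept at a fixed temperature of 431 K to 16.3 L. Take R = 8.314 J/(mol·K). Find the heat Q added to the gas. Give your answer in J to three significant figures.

Isothermal ⇒ ΔU = 0, so Q = W = nRT ln(V₂/V₁).
Q = (1.2)(8.314)(431) ln(16.3/38.4) = 4300 × -0.8569 = -3685 J.

Q ≈ -3680 J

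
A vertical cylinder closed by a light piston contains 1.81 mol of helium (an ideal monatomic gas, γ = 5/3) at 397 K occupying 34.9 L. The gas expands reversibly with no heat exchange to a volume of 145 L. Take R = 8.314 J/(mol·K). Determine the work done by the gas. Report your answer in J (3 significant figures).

Adiabatic: TV^(γ−1) = const with γ = 5/3.
T₂ = T₁ (V₁/V₂)^(γ−1) = 397 × (34.9/145)^0.667 = 397 × 0.3869 = 153.6 K.
W_by = nCᵥ(T₁ − T₂) = (1.81)(12.47)(397 − 153.6) = 5494 J.

W ≈ 5490 J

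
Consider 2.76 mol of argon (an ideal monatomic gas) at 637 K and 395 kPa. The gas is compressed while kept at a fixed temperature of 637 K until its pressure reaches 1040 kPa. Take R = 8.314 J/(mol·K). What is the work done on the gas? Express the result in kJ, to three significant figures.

Isothermal process: W = nRT ln(V₂/V₁) = nRT ln(P₁/P₂).
W = (2.76)(8.314)(637) × ln(395/1040)
  = 14617 × ln(0.3798) = 14617 × -0.9681
W_by_gas = -14151 J; work on gas = −W_by = 14151 J.

W ≈ 14.2 kJ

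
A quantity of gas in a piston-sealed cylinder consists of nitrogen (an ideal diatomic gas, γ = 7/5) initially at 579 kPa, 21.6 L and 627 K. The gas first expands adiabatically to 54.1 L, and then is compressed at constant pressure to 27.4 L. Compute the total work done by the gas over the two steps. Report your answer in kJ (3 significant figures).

W_total ≈ 5.34 kJ

Step 1 (adiabatic): W = (P₁V₁ − P₂V₂)/(γ−1) = (12506 − 8662)/0.4 = 9610 J.
After step 1: P = 160.1 kPa, V = 54.1 L, T = 434.3 K.
Step 2 (isobaric): W = PΔV = (160.1 kPa)(27.4 − 54.1 L) = -4275 J.
W_total = 9610 − 4275 = 5335 J.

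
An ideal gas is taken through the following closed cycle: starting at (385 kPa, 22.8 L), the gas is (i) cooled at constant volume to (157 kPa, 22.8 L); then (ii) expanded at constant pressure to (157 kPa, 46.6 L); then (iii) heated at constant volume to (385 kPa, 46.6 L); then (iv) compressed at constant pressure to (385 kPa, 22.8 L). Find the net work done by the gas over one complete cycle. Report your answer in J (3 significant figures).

Constant-volume legs do no work.
W(ii) = (157)(46.6 − 22.8) = 3737 J; W(iv) = (385)(22.8 − 46.6) = -9163 J.
W_net = 3737 − 9163 = -5426 J (the counter-clockwise enclosed area).

W_net ≈ -5430 J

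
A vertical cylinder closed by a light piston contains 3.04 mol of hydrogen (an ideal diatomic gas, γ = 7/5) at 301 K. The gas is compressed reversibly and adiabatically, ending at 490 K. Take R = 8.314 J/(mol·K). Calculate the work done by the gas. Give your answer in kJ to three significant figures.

W ≈ -11.9 kJ

Adiabatic ⇒ Q = 0, so W_by = −ΔU = nCᵥ(T₁ − T₂).
Cᵥ = 5R/2 = 20.79 J/(mol·K).
W = (3.04)(20.79)(301 − 490) = -11942 J.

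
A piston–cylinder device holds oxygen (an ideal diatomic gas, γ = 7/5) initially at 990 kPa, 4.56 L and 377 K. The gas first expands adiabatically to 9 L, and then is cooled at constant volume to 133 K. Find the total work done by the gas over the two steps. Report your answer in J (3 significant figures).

Step 1 (adiabatic): W = (P₁V₁ − P₂V₂)/(γ−1) = (4514 − 3439)/0.4 = 2687 J.
Step 2 (isochoric): W = 0 (constant volume).
W_total = 2687 + 0 = 2687 J.

W_total ≈ 2690 J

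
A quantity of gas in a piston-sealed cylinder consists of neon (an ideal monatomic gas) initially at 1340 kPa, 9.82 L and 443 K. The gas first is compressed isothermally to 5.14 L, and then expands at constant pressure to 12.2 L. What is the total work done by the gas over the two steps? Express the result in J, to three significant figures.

Step 1 (isothermal): W = P₁V₁ ln(V₂/V₁) = (13159) ln(5.14/9.82) = -8519 J.
After step 1: P = 2560 kPa, V = 5.14 L, T = 443 K.
Step 2 (isobaric): W = PΔV = (2560 kPa)(12.2 − 5.14 L) = 18074 J.
W_total = -8519 + 18074 = 9556 J.

W_total ≈ 9560 J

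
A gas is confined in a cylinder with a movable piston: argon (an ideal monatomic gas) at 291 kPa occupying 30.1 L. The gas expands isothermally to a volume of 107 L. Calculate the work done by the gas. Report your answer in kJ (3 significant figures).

W ≈ 11.1 kJ

Isothermal: W = nRT ln(V₂/V₁) = P₁V₁ ln(V₂/V₁).
P₁V₁ = (291 kPa)(30.1 L) = 8759 J.
W = 8759 × ln(107/30.1) = 8759 × 1.268
W_by_gas = 11109 J.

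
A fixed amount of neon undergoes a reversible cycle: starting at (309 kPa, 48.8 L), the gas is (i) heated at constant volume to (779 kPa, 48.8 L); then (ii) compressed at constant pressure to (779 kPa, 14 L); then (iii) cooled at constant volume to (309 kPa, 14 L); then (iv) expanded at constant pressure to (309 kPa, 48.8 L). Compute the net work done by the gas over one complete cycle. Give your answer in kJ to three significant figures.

Constant-volume legs do no work.
W(ii) = (779)(14 − 48.8) = -27109 J; W(iv) = (309)(48.8 − 14) = 10753 J.
W_net = -27109 + 10753 = -16356 J (the counter-clockwise enclosed area).

W_net ≈ -16.4 kJ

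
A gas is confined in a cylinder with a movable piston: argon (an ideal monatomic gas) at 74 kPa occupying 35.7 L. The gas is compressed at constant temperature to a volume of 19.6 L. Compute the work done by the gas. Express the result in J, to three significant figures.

Isothermal: W = nRT ln(V₂/V₁) = P₁V₁ ln(V₂/V₁).
P₁V₁ = (74 kPa)(35.7 L) = 2642 J.
W = 2642 × ln(19.6/35.7) = 2642 × -0.5996
W_by_gas = -1584 J.

W ≈ -1580 J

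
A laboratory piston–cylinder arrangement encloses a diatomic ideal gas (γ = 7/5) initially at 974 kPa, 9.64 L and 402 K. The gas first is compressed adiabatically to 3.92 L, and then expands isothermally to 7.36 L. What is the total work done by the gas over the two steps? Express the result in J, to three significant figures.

W_total ≈ -1690 J

Step 1 (adiabatic): W = (P₁V₁ − P₂V₂)/(γ−1) = (9389 − 13457)/0.4 = -10169 J.
After step 1: P = 3433 kPa, V = 3.92 L, T = 576.2 K.
Step 2 (isothermal): W = P₁V₁ ln(V₂/V₁) = (13457) ln(7.36/3.92) = 8478 J.
W_total = -10169 + 8478 = -1692 J.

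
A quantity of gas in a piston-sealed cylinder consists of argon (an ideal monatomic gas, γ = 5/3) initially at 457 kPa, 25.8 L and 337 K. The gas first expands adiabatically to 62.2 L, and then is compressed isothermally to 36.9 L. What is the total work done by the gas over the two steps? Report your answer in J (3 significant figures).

W_total ≈ 4430 J

Step 1 (adiabatic): W = (P₁V₁ − P₂V₂)/(γ−1) = (11791 − 6558)/0.667 = 7849 J.
After step 1: P = 105.4 kPa, V = 62.2 L, T = 187.4 K.
Step 2 (isothermal): W = P₁V₁ ln(V₂/V₁) = (6558) ln(36.9/62.2) = -3424 J.
W_total = 7849 − 3424 = 4425 J.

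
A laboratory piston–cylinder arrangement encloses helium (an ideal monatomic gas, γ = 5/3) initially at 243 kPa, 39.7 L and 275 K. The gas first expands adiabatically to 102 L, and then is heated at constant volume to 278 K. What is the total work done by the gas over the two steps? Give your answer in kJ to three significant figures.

Step 1 (adiabatic): W = (P₁V₁ − P₂V₂)/(γ−1) = (9647 − 5143)/0.667 = 6757 J.
Step 2 (isochoric): W = 0 (constant volume).
W_total = 6757 + 0 = 6757 J.

W_total ≈ 6.76 kJ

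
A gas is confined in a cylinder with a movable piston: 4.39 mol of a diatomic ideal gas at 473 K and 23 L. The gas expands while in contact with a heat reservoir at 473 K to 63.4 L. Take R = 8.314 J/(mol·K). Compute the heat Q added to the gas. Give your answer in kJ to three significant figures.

Q ≈ 17.5 kJ

Isothermal ⇒ ΔU = 0, so Q = W = nRT ln(V₂/V₁).
Q = (4.39)(8.314)(473) ln(63.4/23) = 17264 × 1.014 = 17505 J.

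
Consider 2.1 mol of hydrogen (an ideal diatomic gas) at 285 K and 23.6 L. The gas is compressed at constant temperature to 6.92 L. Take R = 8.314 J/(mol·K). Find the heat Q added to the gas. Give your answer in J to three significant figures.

Q ≈ -6100 J

Isothermal ⇒ ΔU = 0, so Q = W = nRT ln(V₂/V₁).
Q = (2.1)(8.314)(285) ln(6.92/23.6) = 4976 × -1.227 = -6105 J.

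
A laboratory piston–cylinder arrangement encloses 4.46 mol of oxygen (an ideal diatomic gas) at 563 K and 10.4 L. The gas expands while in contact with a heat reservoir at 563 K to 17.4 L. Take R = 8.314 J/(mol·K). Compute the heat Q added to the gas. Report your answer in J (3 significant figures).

Q ≈ 10700 J

Isothermal ⇒ ΔU = 0, so Q = W = nRT ln(V₂/V₁).
Q = (4.46)(8.314)(563) ln(17.4/10.4) = 20876 × 0.5147 = 10744 J.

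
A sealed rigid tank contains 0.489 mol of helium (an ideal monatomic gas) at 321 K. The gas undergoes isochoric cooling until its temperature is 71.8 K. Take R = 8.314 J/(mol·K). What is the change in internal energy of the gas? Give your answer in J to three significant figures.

Constant volume ⇒ W = 0, so Q = ΔU = nCᵥΔT with Cᵥ = 3R/2 = 12.47 J/(mol·K).
ΔU = (0.489)(12.47)(71.8 − 321) = -1520 J.

ΔU ≈ -1520 J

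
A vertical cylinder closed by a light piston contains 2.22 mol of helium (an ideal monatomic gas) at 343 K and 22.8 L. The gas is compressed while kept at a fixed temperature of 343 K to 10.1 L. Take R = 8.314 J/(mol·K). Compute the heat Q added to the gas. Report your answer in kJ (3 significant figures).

Isothermal ⇒ ΔU = 0, so Q = W = nRT ln(V₂/V₁).
Q = (2.22)(8.314)(343) ln(10.1/22.8) = 6331 × -0.8142 = -5155 J.

Q ≈ -5.15 kJ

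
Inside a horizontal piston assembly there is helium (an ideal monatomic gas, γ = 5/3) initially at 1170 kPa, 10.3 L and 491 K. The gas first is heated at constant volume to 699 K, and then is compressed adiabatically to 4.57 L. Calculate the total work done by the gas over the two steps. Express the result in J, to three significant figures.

W_total ≈ -18500 J

Step 1 (isochoric): W = 0 (constant volume).
After step 1: P = 1666 kPa (V unchanged).
Step 2 (adiabatic): W = (P₁V₁ − P₂V₂)/(γ−1) = (17156 − 29492)/0.667 = -18503 J.
W_total = 0 − 18503 = -18503 J.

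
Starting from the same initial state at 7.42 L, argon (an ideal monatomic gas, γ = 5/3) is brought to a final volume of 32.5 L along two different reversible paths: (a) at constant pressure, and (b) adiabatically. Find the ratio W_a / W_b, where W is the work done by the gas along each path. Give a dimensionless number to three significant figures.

Path (a) isobaric: W = P₁(V₂ − V₁) → W_a/(P₁V₁) = 3.38.
Path (b) adiabatic: W = P₁V₁(1 − (V₁/V₂)^(γ−1))/(γ−1) → W_b/(P₁V₁) = 0.9397.
W_a / W_b = 3.38 / 0.9397 = 3.597.

W_a / W_b ≈ 3.60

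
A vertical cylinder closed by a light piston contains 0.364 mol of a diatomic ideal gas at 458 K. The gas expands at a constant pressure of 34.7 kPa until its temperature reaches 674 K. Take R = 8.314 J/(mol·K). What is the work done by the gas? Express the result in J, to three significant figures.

Isobaric: W = P ΔV = nR ΔT.
W = (0.364)(8.314)(674 − 458) = 653.7 J.

W ≈ 654 J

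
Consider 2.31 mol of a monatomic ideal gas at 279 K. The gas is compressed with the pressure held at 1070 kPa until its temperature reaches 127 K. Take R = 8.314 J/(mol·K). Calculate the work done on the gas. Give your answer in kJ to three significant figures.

Isobaric: W = P ΔV = nR ΔT.
W = (2.31)(8.314)(127 − 279) = -2919 J.
Work on gas = −W_by = 2919 J.

W ≈ 2.92 kJ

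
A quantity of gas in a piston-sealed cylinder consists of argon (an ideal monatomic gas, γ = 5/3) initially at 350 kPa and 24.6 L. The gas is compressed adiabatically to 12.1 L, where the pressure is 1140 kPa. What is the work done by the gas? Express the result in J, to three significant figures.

W ≈ -7780 J

Adiabatic: W = (P₁V₁ − P₂V₂)/(γ − 1) with γ = 5/3.
P₁V₁ = 8610 J, P₂V₂ = 13794 J.
W = (8610 − 13794) / 0.6667 = -7776 J.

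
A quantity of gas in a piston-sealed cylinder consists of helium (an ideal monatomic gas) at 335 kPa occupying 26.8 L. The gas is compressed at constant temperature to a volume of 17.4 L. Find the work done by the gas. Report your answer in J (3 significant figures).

Isothermal: W = nRT ln(V₂/V₁) = P₁V₁ ln(V₂/V₁).
P₁V₁ = (335 kPa)(26.8 L) = 8978 J.
W = 8978 × ln(17.4/26.8) = 8978 × -0.4319
W_by_gas = -3878 J.

W ≈ -3880 J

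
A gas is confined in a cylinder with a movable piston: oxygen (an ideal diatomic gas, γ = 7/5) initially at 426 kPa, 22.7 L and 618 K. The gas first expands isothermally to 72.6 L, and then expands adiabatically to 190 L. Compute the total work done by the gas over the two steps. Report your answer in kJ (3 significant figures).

Step 1 (isothermal): W = P₁V₁ ln(V₂/V₁) = (9670) ln(72.6/22.7) = 11243 J.
After step 1: P = 133.2 kPa, V = 72.6 L, T = 618 K.
Step 2 (adiabatic): W = (P₁V₁ − P₂V₂)/(γ−1) = (9670 − 6581)/0.4 = 7722 J.
W_total = 11243 + 7722 = 18965 J.

W_total ≈ 19.0 kJ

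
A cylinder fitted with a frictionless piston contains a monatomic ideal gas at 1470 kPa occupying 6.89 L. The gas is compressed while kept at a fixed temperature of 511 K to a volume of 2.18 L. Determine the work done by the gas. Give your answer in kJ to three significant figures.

Isothermal: W = nRT ln(V₂/V₁) = P₁V₁ ln(V₂/V₁).
P₁V₁ = (1470 kPa)(6.89 L) = 10128 J.
W = 10128 × ln(2.18/6.89) = 10128 × -1.151
W_by_gas = -11655 J.

W ≈ -11.7 kJ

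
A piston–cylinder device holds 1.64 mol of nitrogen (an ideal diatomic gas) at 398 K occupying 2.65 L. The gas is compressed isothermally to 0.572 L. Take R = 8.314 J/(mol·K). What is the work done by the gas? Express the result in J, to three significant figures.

W ≈ -8320 J

Isothermal: W = nRT ln(V₂/V₁).
W = (1.64)(8.314)(398) × ln(0.572/2.65)
  = 5427 × -1.533
W_by_gas = -8320 J.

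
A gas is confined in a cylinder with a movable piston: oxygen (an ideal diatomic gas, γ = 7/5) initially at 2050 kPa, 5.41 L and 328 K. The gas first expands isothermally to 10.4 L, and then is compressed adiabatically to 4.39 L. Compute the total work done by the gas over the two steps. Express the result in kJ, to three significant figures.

Step 1 (isothermal): W = P₁V₁ ln(V₂/V₁) = (11090) ln(10.4/5.41) = 7248 J.
After step 1: P = 1066 kPa, V = 10.4 L, T = 328 K.
Step 2 (adiabatic): W = (P₁V₁ − P₂V₂)/(γ−1) = (11090 − 15660)/0.4 = -11423 J.
W_total = 7248 − 11423 = -4174 J.

W_total ≈ -4.17 kJ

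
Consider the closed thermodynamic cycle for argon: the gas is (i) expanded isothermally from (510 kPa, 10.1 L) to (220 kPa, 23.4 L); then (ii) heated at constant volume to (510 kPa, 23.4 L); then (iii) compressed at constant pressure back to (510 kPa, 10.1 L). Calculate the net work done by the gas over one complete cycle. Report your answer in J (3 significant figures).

Leg (i): W = PᵢVᵢ ln(V_f/Vᵢ) = (5151) ln(23.4/10.1) = 4328 J.
Leg (ii): W = 0.
Leg (iii): W = PΔV = (510)(10.1 − 23.4) = -6783 J.
W_net = 4328 − 6783 = -2455 J.

W_net ≈ -2460 J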